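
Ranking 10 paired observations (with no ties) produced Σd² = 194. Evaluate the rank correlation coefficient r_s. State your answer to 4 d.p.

ρ = 1 − 6Σd² / [n(n²−1)] = 1 − 6×194 / (10×99)
  = 1 − 1164/990 = 1 − 1.17576 ≈ -0.1758

-0.1758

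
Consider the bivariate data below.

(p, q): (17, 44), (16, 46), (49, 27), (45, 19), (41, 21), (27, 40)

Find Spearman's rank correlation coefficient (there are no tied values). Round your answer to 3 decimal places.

-0.829

Rank p: 2, 1, 6, 5, 4, 3
Rank q: 5, 6, 3, 1, 2, 4
d = rank(p) − rank(q): -3, -5, 3, 4, 2, -1; Σd² = 64
ρ = 1 − 6Σd² / [n(n²−1)] = 1 − 6×64 / (6×35) = 1 − 384/210 ≈ -0.829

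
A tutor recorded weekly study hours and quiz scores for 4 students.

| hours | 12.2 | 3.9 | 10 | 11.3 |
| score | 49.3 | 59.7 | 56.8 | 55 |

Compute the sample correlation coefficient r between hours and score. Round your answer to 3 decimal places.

-0.826

n = 4, Σx = 37.4, Σy = 220.8, Σx² = 391.74, Σy² = 12245.82, Σxy = 2023.79
nΣxy − ΣxΣy = 8095.16 − 8257.92 = -162.76
nΣx² − (Σx)² = 1566.96 − 1398.76 = 168.2; nΣy² − (Σy)² = 48983.28 − 48752.64 = 230.64
r = -162.76 / √(168.2 × 230.64) = -162.76 / 196.9610 ≈ -0.826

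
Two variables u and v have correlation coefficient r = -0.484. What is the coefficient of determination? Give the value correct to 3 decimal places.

r² = (-0.484)² = 0.234

0.234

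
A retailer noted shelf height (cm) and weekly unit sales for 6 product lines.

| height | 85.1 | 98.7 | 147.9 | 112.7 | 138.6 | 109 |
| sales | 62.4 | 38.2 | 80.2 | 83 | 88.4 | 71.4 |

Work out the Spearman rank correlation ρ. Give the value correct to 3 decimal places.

0.771

Rank height: 1, 2, 6, 4, 5, 3
Rank sales: 2, 1, 4, 5, 6, 3
d = rank(height) − rank(sales): -1, 1, 2, -1, -1, 0; Σd² = 8
ρ = 1 − 6Σd² / [n(n²−1)] = 1 − 6×8 / (6×35) = 1 − 48/210 ≈ 0.771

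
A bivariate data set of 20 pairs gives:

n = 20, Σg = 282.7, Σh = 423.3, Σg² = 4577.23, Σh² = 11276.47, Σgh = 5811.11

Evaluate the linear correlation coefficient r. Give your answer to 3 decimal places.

r = (nΣgh − ΣgΣh) / √[(nΣg² − (Σg)²)(nΣh² − (Σh)²)]
Numerator: 20×5811.11 − 282.7×423.3 = -3444.71
Denominator: √[(91544.6 − 79919.29)(225529.4 − 179182.89)] = √[11625.31 × 46346.51] = 23211.9053
r = -3444.71 / 23211.9053 ≈ -0.148

-0.148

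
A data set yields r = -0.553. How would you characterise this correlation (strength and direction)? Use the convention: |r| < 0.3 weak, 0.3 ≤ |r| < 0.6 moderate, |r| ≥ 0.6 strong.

r = -0.553 < 0 so the relationship is negative.
|r| = 0.553, which falls in the moderate range.

moderate negative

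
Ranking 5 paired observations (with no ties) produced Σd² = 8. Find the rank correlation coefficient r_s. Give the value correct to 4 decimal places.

ρ = 1 − 6Σd² / [n(n²−1)] = 1 − 6×8 / (5×24)
  = 1 − 48/120 = 1 − 0.40000 ≈ 0.6000

0.6000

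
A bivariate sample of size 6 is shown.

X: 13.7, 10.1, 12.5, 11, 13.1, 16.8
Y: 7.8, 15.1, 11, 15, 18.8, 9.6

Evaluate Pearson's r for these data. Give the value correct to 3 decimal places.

-0.522

n = 6, ΣX = 77.2, ΣY = 77.3, ΣX² = 1020.8, ΣY² = 1080.45, ΣXY = 969.43
nΣXY − ΣXΣY = 5816.58 − 5967.56 = -150.98
nΣX² − (ΣX)² = 6124.8 − 5959.84 = 164.96; nΣY² − (ΣY)² = 6482.7 − 5975.29 = 507.41
r = -150.98 / √(164.96 × 507.41) = -150.98 / 289.3136 ≈ -0.522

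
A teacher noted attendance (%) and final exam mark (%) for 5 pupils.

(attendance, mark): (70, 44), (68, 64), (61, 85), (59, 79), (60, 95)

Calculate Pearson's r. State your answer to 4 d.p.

-0.9068

n = 5, Σx = 318, Σy = 367, Σx² = 20326, Σy² = 28523, Σxy = 22978
nΣxy − ΣxΣy = 114890 − 116706 = -1816
nΣx² − (Σx)² = 101630 − 101124 = 506; nΣy² − (Σy)² = 142615 − 134689 = 7926
r = -1816 / √(506 × 7926) = -1816 / 2002.6373 ≈ -0.9068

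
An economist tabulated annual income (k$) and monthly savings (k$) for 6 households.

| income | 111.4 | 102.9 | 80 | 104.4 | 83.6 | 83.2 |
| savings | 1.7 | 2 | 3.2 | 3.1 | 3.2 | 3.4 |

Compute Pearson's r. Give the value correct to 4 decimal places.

-0.8063

n = 6, Σx = 565.5, Σy = 16.6, Σx² = 54208.93, Σy² = 48.54, Σxy = 1525.22
nΣxy − ΣxΣy = 9151.32 − 9387.3 = -235.98
nΣx² − (Σx)² = 325253.58 − 319790.25 = 5463.33; nΣy² − (Σy)² = 291.24 − 275.56 = 15.68
r = -235.98 / √(5463.33 × 15.68) = -235.98 / 292.6859 ≈ -0.8063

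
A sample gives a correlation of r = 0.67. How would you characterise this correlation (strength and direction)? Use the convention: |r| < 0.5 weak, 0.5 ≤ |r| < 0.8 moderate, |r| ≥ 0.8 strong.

moderate positive

r = 0.67 > 0 so the relationship is positive.
|r| = 0.67, which falls in the moderate range.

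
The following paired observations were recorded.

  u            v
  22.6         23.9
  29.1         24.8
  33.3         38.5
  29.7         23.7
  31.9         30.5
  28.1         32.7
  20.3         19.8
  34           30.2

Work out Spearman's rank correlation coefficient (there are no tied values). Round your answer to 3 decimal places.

Rank u: 2, 4, 7, 5, 6, 3, 1, 8
Rank v: 3, 4, 8, 2, 6, 7, 1, 5
d = rank(u) − rank(v): -1, 0, -1, 3, 0, -4, 0, 3; Σd² = 36
ρ = 1 − 6Σd² / [n(n²−1)] = 1 − 6×36 / (8×63) = 1 − 216/504 ≈ 0.571

0.571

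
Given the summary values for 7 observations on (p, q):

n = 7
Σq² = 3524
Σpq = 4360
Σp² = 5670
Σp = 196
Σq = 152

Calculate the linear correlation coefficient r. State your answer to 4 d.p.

0.5157

r = (nΣpq − ΣpΣq) / √[(nΣp² − (Σp)²)(nΣq² − (Σq)²)]
Numerator: 7×4360 − 196×152 = 728
Denominator: √[(39690 − 38416)(24668 − 23104)] = √[1274 × 1564] = 1411.5722
r = 728 / 1411.5722 ≈ 0.5157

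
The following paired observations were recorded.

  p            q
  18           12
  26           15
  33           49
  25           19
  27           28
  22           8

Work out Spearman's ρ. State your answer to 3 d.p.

Rank p: 1, 4, 6, 3, 5, 2
Rank q: 2, 3, 6, 4, 5, 1
d = rank(p) − rank(q): -1, 1, 0, -1, 0, 1; Σd² = 4
ρ = 1 − 6Σd² / [n(n²−1)] = 1 − 6×4 / (6×35) = 1 − 24/210 ≈ 0.886

0.886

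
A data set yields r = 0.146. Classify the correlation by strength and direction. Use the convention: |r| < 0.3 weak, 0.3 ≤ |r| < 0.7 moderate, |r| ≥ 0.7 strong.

r = 0.146 > 0 so the relationship is positive.
|r| = 0.146, which falls in the weak range.

weak positive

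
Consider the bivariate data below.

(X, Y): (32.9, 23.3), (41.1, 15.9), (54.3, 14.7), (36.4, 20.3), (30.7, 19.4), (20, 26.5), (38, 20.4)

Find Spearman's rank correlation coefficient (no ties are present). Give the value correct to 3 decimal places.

Rank X: 3, 6, 7, 4, 2, 1, 5
Rank Y: 6, 2, 1, 4, 3, 7, 5
d = rank(X) − rank(Y): -3, 4, 6, 0, -1, -6, 0; Σd² = 98
ρ = 1 − 6Σd² / [n(n²−1)] = 1 − 6×98 / (7×48) = 1 − 588/336 ≈ -0.750

-0.750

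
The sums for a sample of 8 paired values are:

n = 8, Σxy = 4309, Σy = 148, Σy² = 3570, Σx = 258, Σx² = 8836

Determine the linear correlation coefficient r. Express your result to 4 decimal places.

r = (nΣxy − ΣxΣy) / √[(nΣx² − (Σx)²)(nΣy² − (Σy)²)]
Numerator: 8×4309 − 258×148 = -3712
Denominator: √[(70688 − 66564)(28560 − 21904)] = √[4124 × 6656] = 5239.2122
r = -3712 / 5239.2122 ≈ -0.7085

-0.7085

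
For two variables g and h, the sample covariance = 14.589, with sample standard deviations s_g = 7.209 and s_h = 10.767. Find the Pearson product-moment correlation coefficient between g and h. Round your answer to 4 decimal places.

r = Cov(g,h) / (s_g · s_h) = 14.589 / (7.209 × 10.767)
  = 14.589 / 77.6193 ≈ 0.1880

0.1880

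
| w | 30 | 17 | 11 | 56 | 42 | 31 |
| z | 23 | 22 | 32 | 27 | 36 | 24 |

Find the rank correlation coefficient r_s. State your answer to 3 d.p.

0.314

Rank w: 3, 2, 1, 6, 5, 4
Rank z: 2, 1, 5, 4, 6, 3
d = rank(w) − rank(z): 1, 1, -4, 2, -1, 1; Σd² = 24
ρ = 1 − 6Σd² / [n(n²−1)] = 1 − 6×24 / (6×35) = 1 − 144/210 ≈ 0.314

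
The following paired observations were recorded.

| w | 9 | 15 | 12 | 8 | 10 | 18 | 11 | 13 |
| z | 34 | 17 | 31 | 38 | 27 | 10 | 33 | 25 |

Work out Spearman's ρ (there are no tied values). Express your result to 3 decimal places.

-0.929

Rank w: 2, 7, 5, 1, 3, 8, 4, 6
Rank z: 7, 2, 5, 8, 4, 1, 6, 3
d = rank(w) − rank(z): -5, 5, 0, -7, -1, 7, -2, 3; Σd² = 162
ρ = 1 − 6Σd² / [n(n²−1)] = 1 − 6×162 / (8×63) = 1 − 972/504 ≈ -0.929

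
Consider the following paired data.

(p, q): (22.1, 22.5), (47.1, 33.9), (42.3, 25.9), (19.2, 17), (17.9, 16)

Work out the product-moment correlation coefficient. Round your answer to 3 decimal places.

0.929

n = 5, Σp = 148.6, Σq = 115.3, Σp² = 5185.16, Σq² = 2871.27, Σpq = 3802.31
nΣpq − ΣpΣq = 19011.55 − 17133.58 = 1877.97
nΣp² − (Σp)² = 25925.8 − 22081.96 = 3843.84; nΣq² − (Σq)² = 14356.35 − 13294.09 = 1062.26
r = 1877.97 / √(3843.84 × 1062.26) = 1877.97 / 2020.6824 ≈ 0.929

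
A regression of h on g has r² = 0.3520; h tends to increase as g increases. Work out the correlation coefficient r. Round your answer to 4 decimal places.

0.5933

|r| = √0.3520 = 0.5933
The association is positive, so r = 0.5933.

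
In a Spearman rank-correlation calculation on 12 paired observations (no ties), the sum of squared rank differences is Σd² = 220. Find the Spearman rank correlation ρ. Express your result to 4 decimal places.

ρ = 1 − 6Σd² / [n(n²−1)] = 1 − 6×220 / (12×143)
  = 1 − 1320/1716 = 1 − 0.76923 ≈ 0.2308

0.2308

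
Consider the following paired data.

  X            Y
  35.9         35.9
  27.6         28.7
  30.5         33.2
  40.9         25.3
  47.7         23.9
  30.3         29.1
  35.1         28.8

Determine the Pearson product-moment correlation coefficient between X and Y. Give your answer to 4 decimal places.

-0.5623

n = 7, ΣX = 248, ΣY = 204.9, ΣX² = 9079.02, ΣY² = 6102.29, ΣXY = 7160.94
nΣXY − ΣXΣY = 50126.58 − 50815.2 = -688.62
nΣX² − (ΣX)² = 63553.14 − 61504 = 2049.14; nΣY² − (ΣY)² = 42716.03 − 41984.01 = 732.02
r = -688.62 / √(2049.14 × 732.02) = -688.62 / 1224.7496 ≈ -0.5623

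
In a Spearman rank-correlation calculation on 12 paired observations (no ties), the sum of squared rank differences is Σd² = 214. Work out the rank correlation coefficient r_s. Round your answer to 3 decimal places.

0.252

ρ = 1 − 6Σd² / [n(n²−1)] = 1 − 6×214 / (12×143)
  = 1 − 1284/1716 = 1 − 0.7483 ≈ 0.252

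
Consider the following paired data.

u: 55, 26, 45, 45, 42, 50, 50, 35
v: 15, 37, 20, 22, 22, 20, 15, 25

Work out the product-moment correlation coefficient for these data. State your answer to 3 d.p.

-0.950

n = 8, Σu = 348, Σv = 176, Σu² = 15740, Σv² = 4212, Σuv = 7226
nΣuv − ΣuΣv = 57808 − 61248 = -3440
nΣu² − (Σu)² = 125920 − 121104 = 4816; nΣv² − (Σv)² = 33696 − 30976 = 2720
r = -3440 / √(4816 × 2720) = -3440 / 3619.3259 ≈ -0.950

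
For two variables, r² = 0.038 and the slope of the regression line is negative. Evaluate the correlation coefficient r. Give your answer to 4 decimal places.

|r| = √0.038 = 0.1949
The association is negative, so r = −0.1949.

-0.1949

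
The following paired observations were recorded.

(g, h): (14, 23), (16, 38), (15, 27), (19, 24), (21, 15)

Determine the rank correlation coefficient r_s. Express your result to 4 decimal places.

Rank g: 1, 3, 2, 4, 5
Rank h: 2, 5, 4, 3, 1
d = rank(g) − rank(h): -1, -2, -2, 1, 4; Σd² = 26
ρ = 1 − 6Σd² / [n(n²−1)] = 1 − 6×26 / (5×24) = 1 − 156/120 ≈ -0.3000

-0.3000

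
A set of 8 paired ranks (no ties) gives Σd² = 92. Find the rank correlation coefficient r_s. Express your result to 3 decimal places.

ρ = 1 − 6Σd² / [n(n²−1)] = 1 − 6×92 / (8×63)
  = 1 − 552/504 = 1 − 1.0952 ≈ -0.095

-0.095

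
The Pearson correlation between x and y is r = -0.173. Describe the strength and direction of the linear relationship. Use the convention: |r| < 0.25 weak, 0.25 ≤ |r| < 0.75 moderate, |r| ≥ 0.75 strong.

weak negative

r = -0.173 < 0 so the relationship is negative.
|r| = 0.173, which falls in the weak range.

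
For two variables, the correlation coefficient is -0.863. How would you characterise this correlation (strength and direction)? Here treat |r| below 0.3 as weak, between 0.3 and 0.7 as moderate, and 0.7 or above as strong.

strong negative

r = -0.863 < 0 so the relationship is negative.
|r| = 0.863, which falls in the strong range.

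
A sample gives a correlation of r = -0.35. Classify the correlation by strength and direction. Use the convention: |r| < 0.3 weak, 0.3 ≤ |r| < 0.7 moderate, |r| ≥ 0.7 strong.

r = -0.35 < 0 so the relationship is negative.
|r| = 0.35, which falls in the moderate range.

moderate negative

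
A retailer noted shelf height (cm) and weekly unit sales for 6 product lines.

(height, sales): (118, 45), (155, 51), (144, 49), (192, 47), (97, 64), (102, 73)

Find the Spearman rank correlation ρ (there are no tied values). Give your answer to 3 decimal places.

Rank height: 3, 5, 4, 6, 1, 2
Rank sales: 1, 4, 3, 2, 5, 6
d = rank(height) − rank(sales): 2, 1, 1, 4, -4, -4; Σd² = 54
ρ = 1 − 6Σd² / [n(n²−1)] = 1 − 6×54 / (6×35) = 1 − 324/210 ≈ -0.543

-0.543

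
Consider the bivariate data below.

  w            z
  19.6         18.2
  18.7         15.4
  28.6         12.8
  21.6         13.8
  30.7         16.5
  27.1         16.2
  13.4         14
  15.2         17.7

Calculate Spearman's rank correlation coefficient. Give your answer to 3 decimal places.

-0.143

Rank w: 4, 3, 7, 5, 8, 6, 1, 2
Rank z: 8, 4, 1, 2, 6, 5, 3, 7
d = rank(w) − rank(z): -4, -1, 6, 3, 2, 1, -2, -5; Σd² = 96
ρ = 1 − 6Σd² / [n(n²−1)] = 1 − 6×96 / (8×63) = 1 − 576/504 ≈ -0.143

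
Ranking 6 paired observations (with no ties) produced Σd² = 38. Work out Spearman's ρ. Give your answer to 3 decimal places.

ρ = 1 − 6Σd² / [n(n²−1)] = 1 − 6×38 / (6×35)
  = 1 − 228/210 = 1 − 1.0857 ≈ -0.086

-0.086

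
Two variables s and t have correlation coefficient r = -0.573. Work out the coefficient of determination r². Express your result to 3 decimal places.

r² = (-0.573)² = 0.328

0.328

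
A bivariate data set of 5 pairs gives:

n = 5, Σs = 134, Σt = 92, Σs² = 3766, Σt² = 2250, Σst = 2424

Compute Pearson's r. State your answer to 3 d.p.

-0.133

r = (nΣst − ΣsΣt) / √[(nΣs² − (Σs)²)(nΣt² − (Σt)²)]
Numerator: 5×2424 − 134×92 = -208
Denominator: √[(18830 − 17956)(11250 − 8464)] = √[874 × 2786] = 1560.4371
r = -208 / 1560.4371 ≈ -0.133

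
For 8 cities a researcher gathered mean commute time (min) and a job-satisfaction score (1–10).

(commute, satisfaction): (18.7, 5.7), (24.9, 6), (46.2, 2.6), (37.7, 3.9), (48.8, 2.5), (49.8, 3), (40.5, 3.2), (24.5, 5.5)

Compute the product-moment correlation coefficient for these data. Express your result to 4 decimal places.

-0.9642

n = 8, Σx = 291.1, Σy = 32.4, Σx² = 11627.41, Σy² = 146.2, Σxy = 1058.89
nΣxy − ΣxΣy = 8471.12 − 9431.64 = -960.52
nΣx² − (Σx)² = 93019.28 − 84739.21 = 8280.07; nΣy² − (Σy)² = 1169.6 − 1049.76 = 119.84
r = -960.52 / √(8280.07 × 119.84) = -960.52 / 996.1343 ≈ -0.9642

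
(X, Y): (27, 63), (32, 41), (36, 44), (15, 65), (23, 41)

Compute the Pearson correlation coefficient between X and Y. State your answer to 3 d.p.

n = 5, ΣX = 133, ΣY = 254, ΣX² = 3803, ΣY² = 13492, ΣXY = 6515
nΣXY − ΣXΣY = 32575 − 33782 = -1207
nΣX² − (ΣX)² = 19015 − 17689 = 1326; nΣY² − (ΣY)² = 67460 − 64516 = 2944
r = -1207 / √(1326 × 2944) = -1207 / 1975.7895 ≈ -0.611

-0.611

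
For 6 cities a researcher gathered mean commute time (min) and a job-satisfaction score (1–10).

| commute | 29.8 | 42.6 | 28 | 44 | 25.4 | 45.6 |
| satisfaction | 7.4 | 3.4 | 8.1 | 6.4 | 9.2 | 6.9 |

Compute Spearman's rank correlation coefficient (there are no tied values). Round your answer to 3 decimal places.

-0.771

Rank commute: 3, 4, 2, 5, 1, 6
Rank satisfaction: 4, 1, 5, 2, 6, 3
d = rank(commute) − rank(satisfaction): -1, 3, -3, 3, -5, 3; Σd² = 62
ρ = 1 − 6Σd² / [n(n²−1)] = 1 − 6×62 / (6×35) = 1 − 372/210 ≈ -0.771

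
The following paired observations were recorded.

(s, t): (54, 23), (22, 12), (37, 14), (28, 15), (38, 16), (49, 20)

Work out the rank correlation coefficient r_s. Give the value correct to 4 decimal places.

0.9429

Rank s: 6, 1, 3, 2, 4, 5
Rank t: 6, 1, 2, 3, 4, 5
d = rank(s) − rank(t): 0, 0, 1, -1, 0, 0; Σd² = 2
ρ = 1 − 6Σd² / [n(n²−1)] = 1 − 6×2 / (6×35) = 1 − 12/210 ≈ 0.9429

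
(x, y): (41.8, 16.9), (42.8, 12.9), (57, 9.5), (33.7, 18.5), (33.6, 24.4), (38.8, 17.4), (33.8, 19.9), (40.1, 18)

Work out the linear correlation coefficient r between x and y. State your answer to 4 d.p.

-0.8868

n = 8, Σx = 321.6, Σy = 137.5, Σx² = 13348.62, Σy² = 2502.65, Σxy = 5312.87
nΣxy − ΣxΣy = 42502.96 − 44220 = -1717.04
nΣx² − (Σx)² = 106788.96 − 103426.56 = 3362.4; nΣy² − (Σy)² = 20021.2 − 18906.25 = 1114.95
r = -1717.04 / √(3362.4 × 1114.95) = -1717.04 / 1936.2097 ≈ -0.8868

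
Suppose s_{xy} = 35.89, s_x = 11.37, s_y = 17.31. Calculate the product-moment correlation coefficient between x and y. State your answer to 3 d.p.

0.182

r = Cov(x,y) / (s_x · s_y) = 35.89 / (11.37 × 17.31)
  = 35.89 / 196.8147 ≈ 0.182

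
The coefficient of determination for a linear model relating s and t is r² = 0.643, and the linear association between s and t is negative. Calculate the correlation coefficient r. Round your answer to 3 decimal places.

-0.802

|r| = √0.643 = 0.802
The association is negative, so r = −0.802.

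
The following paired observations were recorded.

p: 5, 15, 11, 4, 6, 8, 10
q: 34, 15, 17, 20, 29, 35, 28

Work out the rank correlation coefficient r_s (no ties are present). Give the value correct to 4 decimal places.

-0.5357

Rank p: 2, 7, 6, 1, 3, 4, 5
Rank q: 6, 1, 2, 3, 5, 7, 4
d = rank(p) − rank(q): -4, 6, 4, -2, -2, -3, 1; Σd² = 86
ρ = 1 − 6Σd² / [n(n²−1)] = 1 − 6×86 / (7×48) = 1 − 516/336 ≈ -0.5357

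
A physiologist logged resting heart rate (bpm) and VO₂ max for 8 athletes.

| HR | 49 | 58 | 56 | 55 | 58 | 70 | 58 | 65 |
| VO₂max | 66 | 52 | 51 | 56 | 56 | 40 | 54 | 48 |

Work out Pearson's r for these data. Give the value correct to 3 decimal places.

-0.943

n = 8, Σx = 469, Σy = 423, Σx² = 27779, Σy² = 22753, Σxy = 24486
nΣxy − ΣxΣy = 195888 − 198387 = -2499
nΣx² − (Σx)² = 222232 − 219961 = 2271; nΣy² − (Σy)² = 182024 − 178929 = 3095
r = -2499 / √(2271 × 3095) = -2499 / 2651.1780 ≈ -0.943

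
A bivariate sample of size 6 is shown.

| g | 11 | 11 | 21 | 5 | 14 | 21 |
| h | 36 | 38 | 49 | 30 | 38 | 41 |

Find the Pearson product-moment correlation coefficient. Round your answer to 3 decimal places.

n = 6, Σg = 83, Σh = 232, Σg² = 1345, Σh² = 9166, Σgh = 3386
nΣgh − ΣgΣh = 20316 − 19256 = 1060
nΣg² − (Σg)² = 8070 − 6889 = 1181; nΣh² − (Σh)² = 54996 − 53824 = 1172
r = 1060 / √(1181 × 1172) = 1060 / 1176.4914 ≈ 0.901

0.901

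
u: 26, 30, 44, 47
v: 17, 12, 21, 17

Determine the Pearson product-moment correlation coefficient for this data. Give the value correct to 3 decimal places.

n = 4, Σu = 147, Σv = 67, Σu² = 5721, Σv² = 1163, Σuv = 2525
nΣuv − ΣuΣv = 10100 − 9849 = 251
nΣu² − (Σu)² = 22884 − 21609 = 1275; nΣv² − (Σv)² = 4652 − 4489 = 163
r = 251 / √(1275 × 163) = 251 / 455.8783 ≈ 0.551

0.551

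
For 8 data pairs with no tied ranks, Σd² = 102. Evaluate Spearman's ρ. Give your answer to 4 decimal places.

-0.2143

ρ = 1 − 6Σd² / [n(n²−1)] = 1 − 6×102 / (8×63)
  = 1 − 612/504 = 1 − 1.21429 ≈ -0.2143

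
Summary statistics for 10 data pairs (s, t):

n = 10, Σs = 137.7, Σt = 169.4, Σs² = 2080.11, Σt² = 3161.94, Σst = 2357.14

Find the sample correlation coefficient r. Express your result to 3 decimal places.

0.106

r = (nΣst − ΣsΣt) / √[(nΣs² − (Σs)²)(nΣt² − (Σt)²)]
Numerator: 10×2357.14 − 137.7×169.4 = 245.02
Denominator: √[(20801.1 − 18961.29)(31619.4 − 28696.36)] = √[1839.81 × 2923.04] = 2319.0166
r = 245.02 / 2319.0166 ≈ 0.106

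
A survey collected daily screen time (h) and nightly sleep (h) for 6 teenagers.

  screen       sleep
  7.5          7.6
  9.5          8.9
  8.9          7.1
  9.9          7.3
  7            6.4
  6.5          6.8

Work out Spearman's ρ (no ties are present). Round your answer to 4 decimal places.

0.6571

Rank screen: 3, 5, 4, 6, 2, 1
Rank sleep: 5, 6, 3, 4, 1, 2
d = rank(screen) − rank(sleep): -2, -1, 1, 2, 1, -1; Σd² = 12
ρ = 1 − 6Σd² / [n(n²−1)] = 1 − 6×12 / (6×35) = 1 − 72/210 ≈ 0.6571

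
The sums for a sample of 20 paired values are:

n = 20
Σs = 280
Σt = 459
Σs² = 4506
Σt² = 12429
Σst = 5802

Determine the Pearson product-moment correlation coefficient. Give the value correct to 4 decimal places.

r = (nΣst − ΣsΣt) / √[(nΣs² − (Σs)²)(nΣt² − (Σt)²)]
Numerator: 20×5802 − 280×459 = -12480
Denominator: √[(90120 − 78400)(248580 − 210681)] = √[11720 × 37899] = 21075.4900
r = -12480 / 21075.4900 ≈ -0.5922

-0.5922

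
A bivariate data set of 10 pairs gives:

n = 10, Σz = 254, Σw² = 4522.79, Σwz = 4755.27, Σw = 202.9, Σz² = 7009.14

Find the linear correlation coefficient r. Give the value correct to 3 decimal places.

-0.837

r = (nΣwz − ΣwΣz) / √[(nΣw² − (Σw)²)(nΣz² − (Σz)²)]
Numerator: 10×4755.27 − 202.9×254 = -3983.9
Denominator: √[(45227.9 − 41168.41)(70091.4 − 64516)] = √[4059.49 × 5575.4] = 4757.4447
r = -3983.9 / 4757.4447 ≈ -0.837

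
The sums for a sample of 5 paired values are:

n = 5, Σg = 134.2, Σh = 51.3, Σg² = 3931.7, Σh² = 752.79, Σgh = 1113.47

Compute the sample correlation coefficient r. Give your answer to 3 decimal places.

-0.964

r = (nΣgh − ΣgΣh) / √[(nΣg² − (Σg)²)(nΣh² − (Σh)²)]
Numerator: 5×1113.47 − 134.2×51.3 = -1317.11
Denominator: √[(19658.5 − 18009.64)(3763.95 − 2631.69)] = √[1648.86 × 1132.26] = 1366.3595
r = -1317.11 / 1366.3595 ≈ -0.964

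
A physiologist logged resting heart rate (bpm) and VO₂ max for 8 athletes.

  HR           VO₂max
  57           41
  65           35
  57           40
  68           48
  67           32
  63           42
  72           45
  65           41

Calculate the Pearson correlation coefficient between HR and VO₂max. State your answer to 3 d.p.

0.183

n = 8, Σx = 514, Σy = 324, Σx² = 33214, Σy² = 13304, Σxy = 20851
nΣxy − ΣxΣy = 166808 − 166536 = 272
nΣx² − (Σx)² = 265712 − 264196 = 1516; nΣy² − (Σy)² = 106432 − 104976 = 1456
r = 272 / √(1516 × 1456) = 272 / 1485.6971 ≈ 0.183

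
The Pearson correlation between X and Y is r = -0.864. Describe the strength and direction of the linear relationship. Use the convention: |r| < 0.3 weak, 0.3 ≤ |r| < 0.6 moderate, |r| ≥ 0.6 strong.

strong negative

r = -0.864 < 0 so the relationship is negative.
|r| = 0.864, which falls in the strong range.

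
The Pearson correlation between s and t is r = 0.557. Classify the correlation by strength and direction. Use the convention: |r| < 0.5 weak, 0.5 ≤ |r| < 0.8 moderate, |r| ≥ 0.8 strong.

moderate positive

r = 0.557 > 0 so the relationship is positive.
|r| = 0.557, which falls in the moderate range.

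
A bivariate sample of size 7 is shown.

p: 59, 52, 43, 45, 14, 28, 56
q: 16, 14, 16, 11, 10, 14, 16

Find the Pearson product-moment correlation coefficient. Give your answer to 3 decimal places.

0.695

n = 7, Σp = 297, Σq = 97, Σp² = 14175, Σq² = 1381, Σpq = 4283
nΣpq − ΣpΣq = 29981 − 28809 = 1172
nΣp² − (Σp)² = 99225 − 88209 = 11016; nΣq² − (Σq)² = 9667 − 9409 = 258
r = 1172 / √(11016 × 258) = 1172 / 1685.8612 ≈ 0.695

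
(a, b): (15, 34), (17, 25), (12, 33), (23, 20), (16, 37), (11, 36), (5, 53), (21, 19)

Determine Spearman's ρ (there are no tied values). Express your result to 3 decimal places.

-0.810

Rank a: 4, 6, 3, 8, 5, 2, 1, 7
Rank b: 5, 3, 4, 2, 7, 6, 8, 1
d = rank(a) − rank(b): -1, 3, -1, 6, -2, -4, -7, 6; Σd² = 152
ρ = 1 − 6Σd² / [n(n²−1)] = 1 − 6×152 / (8×63) = 1 − 912/504 ≈ -0.810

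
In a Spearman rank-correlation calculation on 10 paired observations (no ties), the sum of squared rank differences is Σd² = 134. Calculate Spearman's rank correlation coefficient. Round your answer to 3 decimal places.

0.188

ρ = 1 − 6Σd² / [n(n²−1)] = 1 − 6×134 / (10×99)
  = 1 − 804/990 = 1 − 0.8121 ≈ 0.188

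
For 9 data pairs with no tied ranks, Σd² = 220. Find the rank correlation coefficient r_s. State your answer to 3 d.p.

-0.833

ρ = 1 − 6Σd² / [n(n²−1)] = 1 − 6×220 / (9×80)
  = 1 − 1320/720 = 1 − 1.8333 ≈ -0.833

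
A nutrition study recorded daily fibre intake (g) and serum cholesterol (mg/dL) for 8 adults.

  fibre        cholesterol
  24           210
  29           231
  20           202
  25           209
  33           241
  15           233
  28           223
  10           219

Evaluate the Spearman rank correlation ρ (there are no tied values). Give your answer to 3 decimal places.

0.405

Rank fibre: 4, 7, 3, 5, 8, 2, 6, 1
Rank cholesterol: 3, 6, 1, 2, 8, 7, 5, 4
d = rank(fibre) − rank(cholesterol): 1, 1, 2, 3, 0, -5, 1, -3; Σd² = 50
ρ = 1 − 6Σd² / [n(n²−1)] = 1 − 6×50 / (8×63) = 1 − 300/504 ≈ 0.405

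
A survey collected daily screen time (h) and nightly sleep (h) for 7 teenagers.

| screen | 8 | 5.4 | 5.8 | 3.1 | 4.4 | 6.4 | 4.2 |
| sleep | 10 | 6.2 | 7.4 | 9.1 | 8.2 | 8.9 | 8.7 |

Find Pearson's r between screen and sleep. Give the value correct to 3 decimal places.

n = 7, Σx = 37.3, Σy = 58.5, Σx² = 214.37, Σy² = 498.15, Σxy = 314.19
nΣxy − ΣxΣy = 2199.33 − 2182.05 = 17.28
nΣx² − (Σx)² = 1500.59 − 1391.29 = 109.3; nΣy² − (Σy)² = 3487.05 − 3422.25 = 64.8
r = 17.28 / √(109.3 × 64.8) = 17.28 / 84.1584 ≈ 0.205

0.205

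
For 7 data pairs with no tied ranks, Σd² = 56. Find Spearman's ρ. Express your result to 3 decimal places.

ρ = 1 − 6Σd² / [n(n²−1)] = 1 − 6×56 / (7×48)
  = 1 − 336/336 = 1 − 1.0000 ≈ 0.000

0.000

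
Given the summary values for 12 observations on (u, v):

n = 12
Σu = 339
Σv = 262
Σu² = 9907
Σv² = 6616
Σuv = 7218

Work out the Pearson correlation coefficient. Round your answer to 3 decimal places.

r = (nΣuv − ΣuΣv) / √[(nΣu² − (Σu)²)(nΣv² − (Σv)²)]
Numerator: 12×7218 − 339×262 = -2202
Denominator: √[(118884 − 114921)(79392 − 68644)] = √[3963 × 10748] = 6526.4327
r = -2202 / 6526.4327 ≈ -0.337

-0.337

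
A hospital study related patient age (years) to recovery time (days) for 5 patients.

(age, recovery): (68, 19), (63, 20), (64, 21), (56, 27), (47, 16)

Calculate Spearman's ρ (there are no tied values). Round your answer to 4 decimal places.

0.1000

Rank age: 5, 3, 4, 2, 1
Rank recovery: 2, 3, 4, 5, 1
d = rank(age) − rank(recovery): 3, 0, 0, -3, 0; Σd² = 18
ρ = 1 − 6Σd² / [n(n²−1)] = 1 − 6×18 / (5×24) = 1 − 108/120 ≈ 0.1000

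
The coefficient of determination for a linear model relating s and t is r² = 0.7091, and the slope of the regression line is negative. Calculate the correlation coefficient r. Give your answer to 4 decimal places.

|r| = √0.7091 = 0.8421
The association is negative, so r = −0.8421.

-0.8421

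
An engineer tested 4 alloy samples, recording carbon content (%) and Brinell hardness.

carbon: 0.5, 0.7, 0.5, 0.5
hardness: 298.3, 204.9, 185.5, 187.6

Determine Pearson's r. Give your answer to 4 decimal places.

n = 4, Σx = 2.2, Σy = 876.3, Σx² = 1.24, Σy² = 200570.91, Σxy = 479.13
nΣxy − ΣxΣy = 1916.52 − 1927.86 = -11.34
nΣx² − (Σx)² = 4.96 − 4.84 = 0.12; nΣy² − (Σy)² = 802283.64 − 767901.69 = 34381.95
r = -11.34 / √(0.12 × 34381.95) = -11.34 / 64.2327 ≈ -0.1765

-0.1765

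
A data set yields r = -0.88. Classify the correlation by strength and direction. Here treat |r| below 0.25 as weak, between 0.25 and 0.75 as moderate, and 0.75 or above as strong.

strong negative

r = -0.88 < 0 so the relationship is negative.
|r| = 0.88, which falls in the strong range.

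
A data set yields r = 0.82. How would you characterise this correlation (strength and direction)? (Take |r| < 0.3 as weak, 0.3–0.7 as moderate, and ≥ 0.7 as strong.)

strong positive

r = 0.82 > 0 so the relationship is positive.
|r| = 0.82, which falls in the strong range.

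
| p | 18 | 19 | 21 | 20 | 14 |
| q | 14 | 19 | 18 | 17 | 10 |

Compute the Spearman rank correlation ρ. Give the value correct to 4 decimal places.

Rank p: 2, 3, 5, 4, 1
Rank q: 2, 5, 4, 3, 1
d = rank(p) − rank(q): 0, -2, 1, 1, 0; Σd² = 6
ρ = 1 − 6Σd² / [n(n²−1)] = 1 − 6×6 / (5×24) = 1 − 36/120 ≈ 0.7000

0.7000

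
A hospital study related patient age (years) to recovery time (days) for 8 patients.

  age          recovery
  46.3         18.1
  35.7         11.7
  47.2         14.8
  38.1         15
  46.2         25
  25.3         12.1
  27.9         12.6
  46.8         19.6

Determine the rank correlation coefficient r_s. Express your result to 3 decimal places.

Rank age: 6, 3, 8, 4, 5, 1, 2, 7
Rank recovery: 6, 1, 4, 5, 8, 2, 3, 7
d = rank(age) − rank(recovery): 0, 2, 4, -1, -3, -1, -1, 0; Σd² = 32
ρ = 1 − 6Σd² / [n(n²−1)] = 1 − 6×32 / (8×63) = 1 − 192/504 ≈ 0.619

0.619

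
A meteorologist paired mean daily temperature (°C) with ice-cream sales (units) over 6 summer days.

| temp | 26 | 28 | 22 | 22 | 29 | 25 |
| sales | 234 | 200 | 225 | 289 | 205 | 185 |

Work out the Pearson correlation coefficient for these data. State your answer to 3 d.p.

n = 6, Σx = 152, Σy = 1338, Σx² = 3894, Σy² = 305152, Σxy = 33562
nΣxy − ΣxΣy = 201372 − 203376 = -2004
nΣx² − (Σx)² = 23364 − 23104 = 260; nΣy² − (Σy)² = 1830912 − 1790244 = 40668
r = -2004 / √(260 × 40668) = -2004 / 3251.7195 ≈ -0.616

-0.616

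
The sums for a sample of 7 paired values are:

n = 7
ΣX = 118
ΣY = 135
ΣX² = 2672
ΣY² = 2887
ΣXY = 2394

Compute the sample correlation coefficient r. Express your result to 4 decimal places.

0.2689

r = (nΣXY − ΣXΣY) / √[(nΣX² − (ΣX)²)(nΣY² − (ΣY)²)]
Numerator: 7×2394 − 118×135 = 828
Denominator: √[(18704 − 13924)(20209 − 18225)] = √[4780 × 1984] = 3079.5324
r = 828 / 3079.5324 ≈ 0.2689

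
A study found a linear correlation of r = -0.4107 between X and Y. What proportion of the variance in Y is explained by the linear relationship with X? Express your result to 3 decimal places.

0.169

r² = (-0.4107)² = 0.169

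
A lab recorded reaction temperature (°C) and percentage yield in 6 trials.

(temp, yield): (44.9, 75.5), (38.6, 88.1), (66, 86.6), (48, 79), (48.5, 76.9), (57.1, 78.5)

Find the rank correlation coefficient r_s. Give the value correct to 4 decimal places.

Rank temp: 2, 1, 6, 3, 4, 5
Rank yield: 1, 6, 5, 4, 2, 3
d = rank(temp) − rank(yield): 1, -5, 1, -1, 2, 2; Σd² = 36
ρ = 1 − 6Σd² / [n(n²−1)] = 1 − 6×36 / (6×35) = 1 − 216/210 ≈ -0.0286

-0.0286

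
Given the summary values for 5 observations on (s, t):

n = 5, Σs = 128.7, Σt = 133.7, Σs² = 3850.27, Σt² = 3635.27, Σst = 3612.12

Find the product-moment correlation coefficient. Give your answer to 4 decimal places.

0.9494

r = (nΣst − ΣsΣt) / √[(nΣs² − (Σs)²)(nΣt² − (Σt)²)]
Numerator: 5×3612.12 − 128.7×133.7 = 853.41
Denominator: √[(19251.35 − 16563.69)(18176.35 − 17875.69)] = √[2687.66 × 300.66] = 898.9282
r = 853.41 / 898.9282 ≈ 0.9494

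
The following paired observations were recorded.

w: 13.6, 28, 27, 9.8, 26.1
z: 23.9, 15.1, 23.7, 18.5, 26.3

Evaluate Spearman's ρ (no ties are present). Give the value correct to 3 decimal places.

Rank w: 2, 5, 4, 1, 3
Rank z: 4, 1, 3, 2, 5
d = rank(w) − rank(z): -2, 4, 1, -1, -2; Σd² = 26
ρ = 1 − 6Σd² / [n(n²−1)] = 1 − 6×26 / (5×24) = 1 − 156/120 ≈ -0.300

-0.300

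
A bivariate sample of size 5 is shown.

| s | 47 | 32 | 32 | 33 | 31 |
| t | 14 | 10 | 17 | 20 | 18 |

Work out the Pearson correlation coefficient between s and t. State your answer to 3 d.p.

-0.238

n = 5, Σs = 175, Σt = 79, Σs² = 6307, Σt² = 1309, Σst = 2740
nΣst − ΣsΣt = 13700 − 13825 = -125
nΣs² − (Σs)² = 31535 − 30625 = 910; nΣt² − (Σt)² = 6545 − 6241 = 304
r = -125 / √(910 × 304) = -125 / 525.9658 ≈ -0.238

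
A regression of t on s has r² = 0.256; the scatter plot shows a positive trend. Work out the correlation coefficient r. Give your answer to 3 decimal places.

|r| = √0.256 = 0.506
The association is positive, so r = 0.506.

0.506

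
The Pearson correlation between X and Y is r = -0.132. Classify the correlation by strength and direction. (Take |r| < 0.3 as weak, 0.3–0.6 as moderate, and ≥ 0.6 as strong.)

r = -0.132 < 0 so the relationship is negative.
|r| = 0.132, which falls in the weak range.

weak negative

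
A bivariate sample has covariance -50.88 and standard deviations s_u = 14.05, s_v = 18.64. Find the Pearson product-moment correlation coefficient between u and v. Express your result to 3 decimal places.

-0.194

r = Cov(u,v) / (s_u · s_v) = -50.88 / (14.05 × 18.64)
  = -50.88 / 261.8920 ≈ -0.194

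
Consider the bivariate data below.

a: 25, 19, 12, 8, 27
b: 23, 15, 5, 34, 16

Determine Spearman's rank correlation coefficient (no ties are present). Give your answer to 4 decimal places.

-0.1000

Rank a: 4, 3, 2, 1, 5
Rank b: 4, 2, 1, 5, 3
d = rank(a) − rank(b): 0, 1, 1, -4, 2; Σd² = 22
ρ = 1 − 6Σd² / [n(n²−1)] = 1 − 6×22 / (5×24) = 1 − 132/120 ≈ -0.1000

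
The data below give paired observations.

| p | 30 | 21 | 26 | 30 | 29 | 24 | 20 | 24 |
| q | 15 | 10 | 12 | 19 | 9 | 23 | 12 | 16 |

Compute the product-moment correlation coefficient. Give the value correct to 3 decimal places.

n = 8, Σp = 204, Σq = 116, Σp² = 5310, Σq² = 1840, Σpq = 2979
nΣpq − ΣpΣq = 23832 − 23664 = 168
nΣp² − (Σp)² = 42480 − 41616 = 864; nΣq² − (Σq)² = 14720 − 13456 = 1264
r = 168 / √(864 × 1264) = 168 / 1045.0340 ≈ 0.161

0.161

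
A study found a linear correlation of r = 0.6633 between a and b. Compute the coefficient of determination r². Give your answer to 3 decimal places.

r² = (0.6633)² = 0.440

0.440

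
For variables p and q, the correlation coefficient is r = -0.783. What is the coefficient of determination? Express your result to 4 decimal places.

0.6131

r² = (-0.783)² = 0.6131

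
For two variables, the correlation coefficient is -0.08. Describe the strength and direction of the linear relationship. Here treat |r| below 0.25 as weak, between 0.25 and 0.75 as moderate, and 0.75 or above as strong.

weak negative

r = -0.08 < 0 so the relationship is negative.
|r| = 0.08, which falls in the weak range.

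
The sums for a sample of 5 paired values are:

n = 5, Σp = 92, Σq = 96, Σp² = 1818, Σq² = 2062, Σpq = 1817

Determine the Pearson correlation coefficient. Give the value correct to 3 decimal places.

r = (nΣpq − ΣpΣq) / √[(nΣp² − (Σp)²)(nΣq² − (Σq)²)]
Numerator: 5×1817 − 92×96 = 253
Denominator: √[(9090 − 8464)(10310 − 9216)] = √[626 × 1094] = 827.5530
r = 253 / 827.5530 ≈ 0.306

0.306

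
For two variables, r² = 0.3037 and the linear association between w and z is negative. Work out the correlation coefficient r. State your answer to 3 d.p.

|r| = √0.3037 = 0.551
The association is negative, so r = −0.551.

-0.551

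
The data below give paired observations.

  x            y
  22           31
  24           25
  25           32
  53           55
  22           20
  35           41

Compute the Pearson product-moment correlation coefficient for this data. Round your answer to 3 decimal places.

n = 6, Σx = 181, Σy = 204, Σx² = 6203, Σy² = 7716, Σxy = 6872
nΣxy − ΣxΣy = 41232 − 36924 = 4308
nΣx² − (Σx)² = 37218 − 32761 = 4457; nΣy² − (Σy)² = 46296 − 41616 = 4680
r = 4308 / √(4457 × 4680) = 4308 / 4567.1391 ≈ 0.943

0.943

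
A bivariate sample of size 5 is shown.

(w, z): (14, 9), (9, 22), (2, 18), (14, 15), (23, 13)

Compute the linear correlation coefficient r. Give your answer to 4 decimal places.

-0.5651

n = 5, Σw = 62, Σz = 77, Σw² = 1006, Σz² = 1283, Σwz = 869
nΣwz − ΣwΣz = 4345 − 4774 = -429
nΣw² − (Σw)² = 5030 − 3844 = 1186; nΣz² − (Σz)² = 6415 − 5929 = 486
r = -429 / √(1186 × 486) = -429 / 759.2075 ≈ -0.5651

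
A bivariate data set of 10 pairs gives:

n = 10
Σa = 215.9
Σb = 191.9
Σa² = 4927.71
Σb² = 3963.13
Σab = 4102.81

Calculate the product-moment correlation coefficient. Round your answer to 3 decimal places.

r = (nΣab − ΣaΣb) / √[(nΣa² − (Σa)²)(nΣb² − (Σb)²)]
Numerator: 10×4102.81 − 215.9×191.9 = -403.11
Denominator: √[(49277.1 − 46612.81)(39631.3 − 36825.61)] = √[2664.29 × 2805.69] = 2734.0760
r = -403.11 / 2734.0760 ≈ -0.147

-0.147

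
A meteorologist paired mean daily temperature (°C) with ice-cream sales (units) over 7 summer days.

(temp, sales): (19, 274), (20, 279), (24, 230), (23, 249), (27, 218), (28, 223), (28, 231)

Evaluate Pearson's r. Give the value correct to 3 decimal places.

-0.927

n = 7, Σx = 169, Σy = 1704, Σx² = 4163, Σy² = 418432, Σxy = 40631
nΣxy − ΣxΣy = 284417 − 287976 = -3559
nΣx² − (Σx)² = 29141 − 28561 = 580; nΣy² − (Σy)² = 2929024 − 2903616 = 25408
r = -3559 / √(580 × 25408) = -3559 / 3838.8332 ≈ -0.927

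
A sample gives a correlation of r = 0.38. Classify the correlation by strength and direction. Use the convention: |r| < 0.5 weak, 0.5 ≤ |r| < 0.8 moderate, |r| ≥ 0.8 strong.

weak positive

r = 0.38 > 0 so the relationship is positive.
|r| = 0.38, which falls in the weak range.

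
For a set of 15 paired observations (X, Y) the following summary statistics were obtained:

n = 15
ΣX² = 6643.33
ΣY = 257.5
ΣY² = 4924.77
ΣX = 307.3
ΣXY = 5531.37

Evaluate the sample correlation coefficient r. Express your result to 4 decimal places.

r = (nΣXY − ΣXΣY) / √[(nΣX² − (ΣX)²)(nΣY² − (ΣY)²)]
Numerator: 15×5531.37 − 307.3×257.5 = 3840.8
Denominator: √[(99649.95 − 94433.29)(73871.55 − 66306.25)] = √[5216.66 × 7565.3] = 6282.1651
r = 3840.8 / 6282.1651 ≈ 0.6114

0.6114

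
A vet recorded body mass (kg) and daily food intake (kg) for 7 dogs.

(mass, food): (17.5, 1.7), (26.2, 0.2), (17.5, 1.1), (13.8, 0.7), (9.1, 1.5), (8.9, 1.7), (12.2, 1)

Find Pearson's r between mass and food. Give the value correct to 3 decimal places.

-0.687

n = 7, Σx = 105.2, Σy = 7.9, Σx² = 1800.24, Σy² = 10.77, Σxy = 104.88
nΣxy − ΣxΣy = 734.16 − 831.08 = -96.92
nΣx² − (Σx)² = 12601.68 − 11067.04 = 1534.64; nΣy² − (Σy)² = 75.39 − 62.41 = 12.98
r = -96.92 / √(1534.64 × 12.98) = -96.92 / 141.1369 ≈ -0.687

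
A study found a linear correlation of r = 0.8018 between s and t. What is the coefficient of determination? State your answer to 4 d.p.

r² = (0.8018)² = 0.6429

0.6429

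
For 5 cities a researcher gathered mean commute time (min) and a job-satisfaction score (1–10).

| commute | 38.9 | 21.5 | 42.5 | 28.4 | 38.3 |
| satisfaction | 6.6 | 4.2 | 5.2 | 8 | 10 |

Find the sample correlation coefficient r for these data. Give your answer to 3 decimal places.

0.313

n = 5, Σx = 169.6, Σy = 34, Σx² = 6055.16, Σy² = 252.24, Σxy = 1178.24
nΣxy − ΣxΣy = 5891.2 − 5766.4 = 124.8
nΣx² − (Σx)² = 30275.8 − 28764.16 = 1511.64; nΣy² − (Σy)² = 1261.2 − 1156 = 105.2
r = 124.8 / √(1511.64 × 105.2) = 124.8 / 398.7788 ≈ 0.313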